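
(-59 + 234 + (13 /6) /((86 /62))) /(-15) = -45553 /3870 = -11.77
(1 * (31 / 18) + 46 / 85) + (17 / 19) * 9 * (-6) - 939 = -28635473 / 29070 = -985.05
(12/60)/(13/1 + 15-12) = 0.01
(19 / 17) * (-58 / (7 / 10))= -11020 / 119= -92.61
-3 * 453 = -1359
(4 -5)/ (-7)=1/ 7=0.14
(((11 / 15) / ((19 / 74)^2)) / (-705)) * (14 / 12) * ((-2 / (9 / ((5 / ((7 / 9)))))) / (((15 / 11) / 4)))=2650384 / 34358175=0.08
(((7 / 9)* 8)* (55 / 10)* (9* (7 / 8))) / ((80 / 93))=50127 / 160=313.29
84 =84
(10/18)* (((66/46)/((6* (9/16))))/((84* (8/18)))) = 55/8694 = 0.01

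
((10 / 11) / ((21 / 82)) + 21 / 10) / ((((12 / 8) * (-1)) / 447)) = -1944599 / 1155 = -1683.64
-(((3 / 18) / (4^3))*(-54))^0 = -1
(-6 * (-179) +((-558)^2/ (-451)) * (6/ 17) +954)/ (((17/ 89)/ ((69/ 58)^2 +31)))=33192310815615/ 109615099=302807.84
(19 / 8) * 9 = 171 / 8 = 21.38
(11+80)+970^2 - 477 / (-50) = 47050027 / 50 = 941000.54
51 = 51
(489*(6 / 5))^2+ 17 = 8608781 / 25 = 344351.24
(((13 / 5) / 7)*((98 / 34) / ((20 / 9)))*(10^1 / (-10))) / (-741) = 0.00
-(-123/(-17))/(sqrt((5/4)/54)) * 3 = -2214 * sqrt(30)/85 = -142.67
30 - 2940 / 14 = -180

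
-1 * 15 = -15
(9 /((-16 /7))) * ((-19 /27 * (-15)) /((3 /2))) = -665 /24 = -27.71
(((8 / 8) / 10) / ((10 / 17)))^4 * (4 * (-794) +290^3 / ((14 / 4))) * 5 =509016312391 / 17500000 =29086.65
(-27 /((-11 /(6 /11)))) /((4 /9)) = 729 /242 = 3.01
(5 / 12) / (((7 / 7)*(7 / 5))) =25 / 84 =0.30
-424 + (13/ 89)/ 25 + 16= -907787/ 2225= -407.99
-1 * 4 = -4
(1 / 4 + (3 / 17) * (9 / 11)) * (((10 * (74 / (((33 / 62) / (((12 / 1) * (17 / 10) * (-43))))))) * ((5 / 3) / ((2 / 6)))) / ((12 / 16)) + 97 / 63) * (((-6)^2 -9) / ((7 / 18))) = -44878234734945 / 201586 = -222625751.47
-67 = -67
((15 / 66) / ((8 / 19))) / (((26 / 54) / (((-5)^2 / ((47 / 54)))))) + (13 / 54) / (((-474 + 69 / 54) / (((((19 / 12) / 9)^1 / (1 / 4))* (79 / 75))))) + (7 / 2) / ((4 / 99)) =82565426070229 / 694846216350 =118.83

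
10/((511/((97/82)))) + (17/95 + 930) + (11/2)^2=7646524113/7961380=960.45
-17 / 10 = -1.70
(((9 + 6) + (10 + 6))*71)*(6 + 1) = 15407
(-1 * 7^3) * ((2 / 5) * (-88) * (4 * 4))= 965888 / 5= 193177.60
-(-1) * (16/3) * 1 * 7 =112/3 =37.33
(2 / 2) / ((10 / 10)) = 1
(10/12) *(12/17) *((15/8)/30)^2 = 0.00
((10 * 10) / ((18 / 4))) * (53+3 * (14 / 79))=845800 / 711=1189.59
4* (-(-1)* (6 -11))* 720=-14400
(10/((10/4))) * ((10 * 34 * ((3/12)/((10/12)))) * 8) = 3264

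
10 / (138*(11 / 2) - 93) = 5 / 333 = 0.02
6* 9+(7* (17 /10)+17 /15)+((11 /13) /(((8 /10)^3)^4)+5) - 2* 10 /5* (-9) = 393720423989 /3271557120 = 120.35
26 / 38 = 13 / 19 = 0.68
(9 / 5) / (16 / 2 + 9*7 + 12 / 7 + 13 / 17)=1071 / 43720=0.02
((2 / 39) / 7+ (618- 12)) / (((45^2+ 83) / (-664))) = -27463040 / 143871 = -190.89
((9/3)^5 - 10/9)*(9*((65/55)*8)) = 20582.55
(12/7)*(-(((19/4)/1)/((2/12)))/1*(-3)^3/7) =9234/49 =188.45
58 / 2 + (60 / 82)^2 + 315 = 579164 / 1681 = 344.54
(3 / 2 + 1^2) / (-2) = -5 / 4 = -1.25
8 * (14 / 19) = 112 / 19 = 5.89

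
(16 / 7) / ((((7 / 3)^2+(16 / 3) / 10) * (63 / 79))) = 6320 / 13181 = 0.48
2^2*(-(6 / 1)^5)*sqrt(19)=-31104*sqrt(19)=-135579.19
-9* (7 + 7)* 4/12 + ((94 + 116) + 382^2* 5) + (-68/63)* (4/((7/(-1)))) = 321836780/441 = 729788.62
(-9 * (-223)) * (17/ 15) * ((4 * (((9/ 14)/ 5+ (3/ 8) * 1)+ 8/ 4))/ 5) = 7972473/ 1750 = 4555.70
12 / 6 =2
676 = 676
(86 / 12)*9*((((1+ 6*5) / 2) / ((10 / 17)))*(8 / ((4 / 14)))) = 475881 / 10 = 47588.10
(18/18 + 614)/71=8.66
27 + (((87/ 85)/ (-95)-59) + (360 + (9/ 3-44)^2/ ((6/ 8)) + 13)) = 62556764/ 24225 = 2582.32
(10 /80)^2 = 1 /64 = 0.02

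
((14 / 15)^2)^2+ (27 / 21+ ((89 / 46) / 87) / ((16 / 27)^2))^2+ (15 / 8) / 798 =14187678178676813611 / 5496754074255360000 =2.58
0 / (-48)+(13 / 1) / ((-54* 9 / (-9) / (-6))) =-13 / 9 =-1.44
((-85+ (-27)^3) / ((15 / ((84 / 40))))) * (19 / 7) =-187796 / 25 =-7511.84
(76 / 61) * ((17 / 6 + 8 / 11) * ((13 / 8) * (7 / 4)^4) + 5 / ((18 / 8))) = 435219415 / 6183936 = 70.38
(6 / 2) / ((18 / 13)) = 13 / 6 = 2.17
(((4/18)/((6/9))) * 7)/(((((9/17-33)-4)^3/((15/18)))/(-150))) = 34391/5719872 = 0.01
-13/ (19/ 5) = -65/ 19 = -3.42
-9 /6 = -3 /2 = -1.50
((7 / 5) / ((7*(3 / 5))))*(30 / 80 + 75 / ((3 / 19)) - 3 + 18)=3923 / 24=163.46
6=6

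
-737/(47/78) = -57486/47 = -1223.11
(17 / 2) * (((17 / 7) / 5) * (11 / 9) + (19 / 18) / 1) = 17663 / 1260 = 14.02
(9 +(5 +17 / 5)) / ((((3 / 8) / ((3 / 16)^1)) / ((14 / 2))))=609 / 10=60.90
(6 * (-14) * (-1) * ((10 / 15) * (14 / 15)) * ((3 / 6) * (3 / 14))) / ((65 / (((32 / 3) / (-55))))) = -896 / 53625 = -0.02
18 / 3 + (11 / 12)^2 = 6.84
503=503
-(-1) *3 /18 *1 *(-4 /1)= -2 /3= -0.67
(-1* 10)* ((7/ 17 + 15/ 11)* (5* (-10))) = 166000/ 187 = 887.70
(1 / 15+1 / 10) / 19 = 1 / 114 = 0.01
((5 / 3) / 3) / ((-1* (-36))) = 5 / 324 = 0.02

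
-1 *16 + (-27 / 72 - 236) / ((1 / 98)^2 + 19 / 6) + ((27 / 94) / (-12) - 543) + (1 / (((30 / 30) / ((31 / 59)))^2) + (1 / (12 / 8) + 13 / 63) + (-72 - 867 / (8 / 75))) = -16613192507923981 / 1880885952162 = -8832.64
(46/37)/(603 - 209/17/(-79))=30889/14985703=0.00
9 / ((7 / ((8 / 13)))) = 72 / 91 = 0.79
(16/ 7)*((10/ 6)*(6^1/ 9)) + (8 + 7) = 1105/ 63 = 17.54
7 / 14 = 1 / 2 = 0.50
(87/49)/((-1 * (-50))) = 87/2450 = 0.04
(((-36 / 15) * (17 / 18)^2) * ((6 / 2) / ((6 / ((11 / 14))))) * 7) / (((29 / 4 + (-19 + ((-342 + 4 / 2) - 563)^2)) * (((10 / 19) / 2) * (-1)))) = 60401 / 2201572575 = 0.00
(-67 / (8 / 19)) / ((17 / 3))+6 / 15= -18823 / 680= -27.68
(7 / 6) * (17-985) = -3388 / 3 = -1129.33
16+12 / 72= 97 / 6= 16.17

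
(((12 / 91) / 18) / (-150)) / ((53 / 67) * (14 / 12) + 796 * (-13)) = 0.00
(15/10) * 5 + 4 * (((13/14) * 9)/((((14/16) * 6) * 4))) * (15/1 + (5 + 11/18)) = 40.31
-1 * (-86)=86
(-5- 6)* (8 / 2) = -44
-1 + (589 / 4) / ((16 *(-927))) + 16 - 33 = -1068493 / 59328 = -18.01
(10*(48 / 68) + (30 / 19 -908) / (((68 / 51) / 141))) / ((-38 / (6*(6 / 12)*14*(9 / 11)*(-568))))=-302133132756 / 6137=-49231405.04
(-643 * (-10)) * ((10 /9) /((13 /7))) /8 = 112525 /234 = 480.88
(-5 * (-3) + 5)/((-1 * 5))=-4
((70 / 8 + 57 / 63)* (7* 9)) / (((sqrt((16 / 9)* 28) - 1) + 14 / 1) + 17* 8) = 3262653 / 797444 - 14598* sqrt(7) / 199361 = 3.90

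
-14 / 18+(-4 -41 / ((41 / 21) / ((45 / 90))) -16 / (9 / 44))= -187 / 2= -93.50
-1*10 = -10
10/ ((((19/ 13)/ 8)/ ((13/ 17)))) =13520/ 323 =41.86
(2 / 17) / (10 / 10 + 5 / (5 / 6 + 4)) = 58 / 1003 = 0.06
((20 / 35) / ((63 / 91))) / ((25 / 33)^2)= 6292 / 4375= 1.44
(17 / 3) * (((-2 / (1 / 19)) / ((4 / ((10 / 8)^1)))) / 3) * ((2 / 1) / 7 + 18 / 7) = -8075 / 126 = -64.09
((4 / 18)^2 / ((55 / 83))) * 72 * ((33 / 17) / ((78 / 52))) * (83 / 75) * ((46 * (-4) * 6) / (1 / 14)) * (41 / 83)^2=-554272768 / 19125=-28981.58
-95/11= -8.64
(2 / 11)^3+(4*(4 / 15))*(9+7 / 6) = 649888 / 59895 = 10.85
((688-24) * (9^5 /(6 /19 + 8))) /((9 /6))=248320728 /79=3143300.35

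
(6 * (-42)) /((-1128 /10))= 105 /47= 2.23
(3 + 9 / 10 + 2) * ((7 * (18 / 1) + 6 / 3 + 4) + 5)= 8083 / 10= 808.30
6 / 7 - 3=-15 / 7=-2.14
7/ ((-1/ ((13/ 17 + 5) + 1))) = -805/ 17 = -47.35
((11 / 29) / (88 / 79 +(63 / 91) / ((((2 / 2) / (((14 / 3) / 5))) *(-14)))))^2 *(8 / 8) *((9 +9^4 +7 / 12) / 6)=251565707825575 / 1820392275528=138.19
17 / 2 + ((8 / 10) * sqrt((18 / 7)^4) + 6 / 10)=7051 / 490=14.39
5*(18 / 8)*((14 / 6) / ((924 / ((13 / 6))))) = 65 / 1056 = 0.06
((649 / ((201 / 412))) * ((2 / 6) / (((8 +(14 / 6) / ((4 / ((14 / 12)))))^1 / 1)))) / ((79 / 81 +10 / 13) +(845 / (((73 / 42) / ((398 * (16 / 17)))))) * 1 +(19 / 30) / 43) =240397808219712 / 857027765121464125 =0.00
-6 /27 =-2 /9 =-0.22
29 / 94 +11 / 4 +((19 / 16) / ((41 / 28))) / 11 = 66394 / 21197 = 3.13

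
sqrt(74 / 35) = sqrt(2590) / 35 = 1.45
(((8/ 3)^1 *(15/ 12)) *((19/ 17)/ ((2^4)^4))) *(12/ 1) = 95/ 139264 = 0.00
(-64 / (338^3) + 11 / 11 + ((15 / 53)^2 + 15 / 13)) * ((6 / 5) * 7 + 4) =1877914688518 / 67792532405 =27.70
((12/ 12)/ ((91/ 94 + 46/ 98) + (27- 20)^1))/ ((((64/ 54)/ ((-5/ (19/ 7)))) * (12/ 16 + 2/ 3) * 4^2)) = -0.01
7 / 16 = 0.44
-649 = -649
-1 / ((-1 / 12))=12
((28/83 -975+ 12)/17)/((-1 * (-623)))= -79901/879053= -0.09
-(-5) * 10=50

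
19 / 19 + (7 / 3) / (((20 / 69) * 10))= 361 / 200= 1.80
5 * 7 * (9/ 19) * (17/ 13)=5355/ 247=21.68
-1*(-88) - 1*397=-309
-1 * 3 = -3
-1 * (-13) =13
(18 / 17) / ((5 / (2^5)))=576 / 85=6.78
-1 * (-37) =37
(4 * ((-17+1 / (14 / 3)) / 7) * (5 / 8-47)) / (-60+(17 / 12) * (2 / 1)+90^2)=37365 / 675598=0.06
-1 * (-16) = 16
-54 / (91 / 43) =-2322 / 91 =-25.52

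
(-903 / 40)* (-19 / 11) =17157 / 440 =38.99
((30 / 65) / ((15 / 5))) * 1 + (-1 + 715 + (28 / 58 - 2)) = 268664 / 377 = 712.64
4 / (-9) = -4 / 9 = -0.44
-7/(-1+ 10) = -7/9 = -0.78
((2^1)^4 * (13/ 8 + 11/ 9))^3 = 68921000/ 729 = 94541.84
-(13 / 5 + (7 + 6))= -78 / 5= -15.60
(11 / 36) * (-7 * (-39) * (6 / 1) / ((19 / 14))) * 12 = 84084 / 19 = 4425.47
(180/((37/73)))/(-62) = -6570/1147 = -5.73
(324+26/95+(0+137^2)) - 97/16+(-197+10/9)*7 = 242354729/13680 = 17715.99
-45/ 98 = -0.46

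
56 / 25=2.24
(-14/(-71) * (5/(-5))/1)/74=-7/2627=-0.00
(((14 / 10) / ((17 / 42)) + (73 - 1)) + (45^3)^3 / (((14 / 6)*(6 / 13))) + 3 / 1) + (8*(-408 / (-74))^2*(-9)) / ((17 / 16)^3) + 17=702632025249386.78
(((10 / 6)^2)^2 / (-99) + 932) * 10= 74730830 / 8019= 9319.22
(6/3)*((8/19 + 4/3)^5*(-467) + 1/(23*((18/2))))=-214819866290654/13838917311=-15522.88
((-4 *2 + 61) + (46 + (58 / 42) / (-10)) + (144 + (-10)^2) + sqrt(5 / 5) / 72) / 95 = 864047 / 239400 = 3.61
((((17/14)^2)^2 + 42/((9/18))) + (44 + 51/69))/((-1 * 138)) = -115670759/121932384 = -0.95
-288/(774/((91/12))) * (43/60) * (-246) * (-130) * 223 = -43264676/3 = -14421558.67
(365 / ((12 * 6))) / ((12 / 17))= 6205 / 864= 7.18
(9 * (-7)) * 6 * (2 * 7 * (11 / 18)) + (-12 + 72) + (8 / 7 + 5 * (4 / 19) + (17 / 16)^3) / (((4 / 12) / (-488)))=-554588067 / 68096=-8144.21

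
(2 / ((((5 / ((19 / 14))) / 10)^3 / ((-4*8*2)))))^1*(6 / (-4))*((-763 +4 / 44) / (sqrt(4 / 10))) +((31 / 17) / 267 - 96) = -4631479.09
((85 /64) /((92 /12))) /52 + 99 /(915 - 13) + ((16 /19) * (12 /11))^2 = 131192956599 /137084257024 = 0.96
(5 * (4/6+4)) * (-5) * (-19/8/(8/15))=16625/32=519.53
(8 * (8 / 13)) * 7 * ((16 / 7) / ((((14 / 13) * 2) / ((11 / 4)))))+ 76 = 1236 / 7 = 176.57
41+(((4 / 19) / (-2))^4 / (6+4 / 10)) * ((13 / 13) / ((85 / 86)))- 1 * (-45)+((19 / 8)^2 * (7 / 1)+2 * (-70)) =-2058156801 / 141789248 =-14.52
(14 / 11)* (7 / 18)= 49 / 99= 0.49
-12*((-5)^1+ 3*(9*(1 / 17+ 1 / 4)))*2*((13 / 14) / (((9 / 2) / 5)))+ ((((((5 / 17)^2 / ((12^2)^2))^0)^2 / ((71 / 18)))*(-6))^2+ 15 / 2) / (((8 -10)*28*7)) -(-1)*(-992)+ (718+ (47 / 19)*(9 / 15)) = -6801454678051 / 19148137680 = -355.20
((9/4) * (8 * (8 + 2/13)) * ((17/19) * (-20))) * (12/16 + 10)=-6973740/247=-28233.77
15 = 15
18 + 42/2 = 39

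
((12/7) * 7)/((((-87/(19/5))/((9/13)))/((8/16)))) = -342/1885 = -0.18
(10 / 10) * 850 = 850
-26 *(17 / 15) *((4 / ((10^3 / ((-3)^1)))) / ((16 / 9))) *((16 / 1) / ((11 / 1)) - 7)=-121329 / 110000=-1.10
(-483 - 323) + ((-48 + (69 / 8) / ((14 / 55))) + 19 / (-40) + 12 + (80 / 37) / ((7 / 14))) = -16664407 / 20720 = -804.27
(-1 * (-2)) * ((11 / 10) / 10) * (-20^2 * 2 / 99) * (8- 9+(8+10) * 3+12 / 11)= -9520 / 99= -96.16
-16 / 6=-8 / 3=-2.67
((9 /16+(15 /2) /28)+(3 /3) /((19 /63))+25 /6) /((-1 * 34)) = -53069 /217056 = -0.24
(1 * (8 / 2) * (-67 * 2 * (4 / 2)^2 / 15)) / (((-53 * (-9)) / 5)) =-2144 / 1431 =-1.50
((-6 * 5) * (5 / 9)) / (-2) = 25 / 3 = 8.33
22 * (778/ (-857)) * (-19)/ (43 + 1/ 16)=5203264/ 590473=8.81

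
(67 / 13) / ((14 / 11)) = 737 / 182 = 4.05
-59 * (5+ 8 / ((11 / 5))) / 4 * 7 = -39235 / 44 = -891.70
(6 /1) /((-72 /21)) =-7 /4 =-1.75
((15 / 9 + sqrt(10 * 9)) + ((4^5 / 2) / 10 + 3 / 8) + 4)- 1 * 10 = 3 * sqrt(10) + 5669 / 120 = 56.73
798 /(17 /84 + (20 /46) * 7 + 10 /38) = 29292984 /128809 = 227.41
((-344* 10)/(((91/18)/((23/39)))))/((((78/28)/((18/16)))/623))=-221812920/2197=-100961.73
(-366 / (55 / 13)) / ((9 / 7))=-67.28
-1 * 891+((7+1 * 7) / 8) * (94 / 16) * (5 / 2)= -55379 / 64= -865.30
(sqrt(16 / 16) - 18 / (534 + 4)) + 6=1874 / 269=6.97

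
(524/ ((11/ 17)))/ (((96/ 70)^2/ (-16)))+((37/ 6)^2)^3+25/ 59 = 1456569743041/ 30279744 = 48103.77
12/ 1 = 12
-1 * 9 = -9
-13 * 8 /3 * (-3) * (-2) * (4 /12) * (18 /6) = -208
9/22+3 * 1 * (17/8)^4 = 2774625/45056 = 61.58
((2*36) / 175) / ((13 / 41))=2952 / 2275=1.30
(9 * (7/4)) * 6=189/2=94.50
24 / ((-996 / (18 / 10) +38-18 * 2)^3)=-81 / 565609283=-0.00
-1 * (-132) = 132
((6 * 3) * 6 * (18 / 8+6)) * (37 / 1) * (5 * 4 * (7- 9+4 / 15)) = -1142856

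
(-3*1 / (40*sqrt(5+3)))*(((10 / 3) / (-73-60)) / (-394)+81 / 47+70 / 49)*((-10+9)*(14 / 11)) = 2911177*sqrt(2) / 38702620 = 0.11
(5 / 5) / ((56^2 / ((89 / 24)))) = 89 / 75264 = 0.00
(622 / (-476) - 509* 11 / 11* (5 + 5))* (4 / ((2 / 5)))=-6058655 / 119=-50913.07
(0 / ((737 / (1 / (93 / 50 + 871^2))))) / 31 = 0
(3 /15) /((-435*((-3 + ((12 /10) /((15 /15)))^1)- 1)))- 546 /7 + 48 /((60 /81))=-80387 /6090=-13.20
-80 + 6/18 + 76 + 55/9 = 22/9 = 2.44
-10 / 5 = -2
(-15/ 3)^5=-3125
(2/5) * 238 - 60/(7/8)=932/35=26.63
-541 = -541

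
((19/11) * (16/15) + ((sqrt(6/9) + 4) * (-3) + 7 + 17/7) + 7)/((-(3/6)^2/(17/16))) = -123131/4620 + 17 * sqrt(6)/4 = -16.24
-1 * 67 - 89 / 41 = -2836 / 41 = -69.17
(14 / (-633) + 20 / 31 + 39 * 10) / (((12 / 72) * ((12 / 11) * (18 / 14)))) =295110046 / 176607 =1671.00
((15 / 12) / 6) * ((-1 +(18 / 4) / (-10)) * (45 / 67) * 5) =-2175 / 2144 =-1.01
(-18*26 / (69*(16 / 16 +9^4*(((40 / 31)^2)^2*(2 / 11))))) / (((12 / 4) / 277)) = -0.19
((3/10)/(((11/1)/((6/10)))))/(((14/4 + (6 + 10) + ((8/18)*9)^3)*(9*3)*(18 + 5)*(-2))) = -1/6337650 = -0.00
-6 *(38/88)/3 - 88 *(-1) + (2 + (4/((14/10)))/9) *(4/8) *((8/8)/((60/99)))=411403/4620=89.05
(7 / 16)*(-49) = -343 / 16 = -21.44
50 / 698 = 25 / 349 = 0.07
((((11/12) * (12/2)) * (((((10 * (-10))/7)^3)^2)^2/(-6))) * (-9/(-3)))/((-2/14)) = 2750000000000000000000000/1977326743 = 1390766604323421.12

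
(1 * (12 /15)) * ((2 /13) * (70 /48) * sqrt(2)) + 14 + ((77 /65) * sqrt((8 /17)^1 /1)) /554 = 77 * sqrt(34) /306085 + 7 * sqrt(2) /39 + 14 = 14.26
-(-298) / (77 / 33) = 894 / 7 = 127.71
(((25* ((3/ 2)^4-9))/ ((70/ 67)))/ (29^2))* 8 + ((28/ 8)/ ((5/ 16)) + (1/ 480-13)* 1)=-1087583/ 403680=-2.69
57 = 57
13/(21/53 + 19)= 689/1028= 0.67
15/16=0.94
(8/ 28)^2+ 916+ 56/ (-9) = 401248/ 441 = 909.86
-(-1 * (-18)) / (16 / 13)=-117 / 8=-14.62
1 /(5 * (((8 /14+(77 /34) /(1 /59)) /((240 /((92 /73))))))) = 208488 /734551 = 0.28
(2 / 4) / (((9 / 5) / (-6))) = -5 / 3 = -1.67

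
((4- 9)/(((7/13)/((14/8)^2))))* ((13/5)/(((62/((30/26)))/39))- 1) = -25025/992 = -25.23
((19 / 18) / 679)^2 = 361 / 149377284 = 0.00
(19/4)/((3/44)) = 209/3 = 69.67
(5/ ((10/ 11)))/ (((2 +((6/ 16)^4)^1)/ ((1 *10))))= 225280/ 8273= 27.23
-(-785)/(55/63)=9891/11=899.18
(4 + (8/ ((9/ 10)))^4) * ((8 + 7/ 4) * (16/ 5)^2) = 34100555008/ 54675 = 623695.56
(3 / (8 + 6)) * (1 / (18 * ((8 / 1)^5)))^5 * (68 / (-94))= -17 / 7828649392559191449049006866432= -0.00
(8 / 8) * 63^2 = 3969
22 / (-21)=-22 / 21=-1.05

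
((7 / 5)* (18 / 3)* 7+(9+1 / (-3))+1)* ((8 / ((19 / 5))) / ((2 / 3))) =4108 / 19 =216.21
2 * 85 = 170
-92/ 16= -23/ 4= -5.75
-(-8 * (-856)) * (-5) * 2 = 68480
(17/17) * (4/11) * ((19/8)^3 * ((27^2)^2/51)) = 1215051273/23936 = 50762.50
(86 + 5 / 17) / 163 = 9 / 17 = 0.53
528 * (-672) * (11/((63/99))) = -6133248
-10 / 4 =-5 / 2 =-2.50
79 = 79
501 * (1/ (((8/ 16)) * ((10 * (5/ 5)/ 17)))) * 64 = 545088/ 5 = 109017.60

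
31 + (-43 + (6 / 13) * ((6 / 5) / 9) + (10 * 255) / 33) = 46714 / 715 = 65.33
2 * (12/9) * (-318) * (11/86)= -4664/43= -108.47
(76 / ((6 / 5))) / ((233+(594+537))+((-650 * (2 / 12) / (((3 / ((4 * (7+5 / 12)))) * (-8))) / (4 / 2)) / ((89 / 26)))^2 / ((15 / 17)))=8864640 / 251608477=0.04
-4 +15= 11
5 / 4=1.25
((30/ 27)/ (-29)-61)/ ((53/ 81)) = -143379/ 1537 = -93.28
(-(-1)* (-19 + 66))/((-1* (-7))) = 47/7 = 6.71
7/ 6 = 1.17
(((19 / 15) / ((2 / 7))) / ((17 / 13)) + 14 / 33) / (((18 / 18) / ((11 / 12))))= 3.50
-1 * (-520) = 520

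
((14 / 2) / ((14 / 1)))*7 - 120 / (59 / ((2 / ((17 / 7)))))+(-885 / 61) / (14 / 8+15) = 7861267 / 8198522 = 0.96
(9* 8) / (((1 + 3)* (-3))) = -6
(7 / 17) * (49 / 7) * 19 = 931 / 17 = 54.76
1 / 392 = 0.00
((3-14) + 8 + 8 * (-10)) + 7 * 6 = -41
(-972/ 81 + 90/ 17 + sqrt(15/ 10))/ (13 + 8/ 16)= -76/ 153 + sqrt(6)/ 27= -0.41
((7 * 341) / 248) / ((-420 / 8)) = -11 / 60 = -0.18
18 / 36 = 1 / 2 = 0.50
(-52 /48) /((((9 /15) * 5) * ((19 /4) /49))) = -637 /171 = -3.73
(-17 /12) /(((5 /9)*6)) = -17 /40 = -0.42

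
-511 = -511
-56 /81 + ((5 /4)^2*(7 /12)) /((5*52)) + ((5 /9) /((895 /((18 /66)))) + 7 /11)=-27239327 /530779392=-0.05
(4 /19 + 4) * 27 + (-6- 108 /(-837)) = 63502 /589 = 107.81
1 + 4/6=5/3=1.67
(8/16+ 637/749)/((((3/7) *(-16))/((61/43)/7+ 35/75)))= -436679/3312720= -0.13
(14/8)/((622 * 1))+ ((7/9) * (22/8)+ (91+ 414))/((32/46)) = 729.01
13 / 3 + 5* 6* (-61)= -5477 / 3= -1825.67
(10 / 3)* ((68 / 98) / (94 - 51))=340 / 6321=0.05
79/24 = 3.29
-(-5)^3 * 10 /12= 104.17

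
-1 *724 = -724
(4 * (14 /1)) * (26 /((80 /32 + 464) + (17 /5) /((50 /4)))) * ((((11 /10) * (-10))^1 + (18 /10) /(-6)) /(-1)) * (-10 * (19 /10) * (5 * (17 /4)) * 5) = -8303522500 /116693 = -71156.99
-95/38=-5/2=-2.50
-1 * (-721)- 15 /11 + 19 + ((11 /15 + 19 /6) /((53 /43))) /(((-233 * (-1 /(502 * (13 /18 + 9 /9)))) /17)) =3823440023 /4075170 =938.23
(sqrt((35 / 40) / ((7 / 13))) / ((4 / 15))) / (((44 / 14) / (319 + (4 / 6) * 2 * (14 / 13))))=437395 * sqrt(26) / 4576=487.39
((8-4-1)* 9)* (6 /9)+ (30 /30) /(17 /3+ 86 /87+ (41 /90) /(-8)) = 2500758 /137771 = 18.15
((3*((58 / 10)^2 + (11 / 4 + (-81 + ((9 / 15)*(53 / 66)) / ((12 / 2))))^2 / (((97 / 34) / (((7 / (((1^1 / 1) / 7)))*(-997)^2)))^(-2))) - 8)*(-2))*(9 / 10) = -69375754115574413904246 / 414787834908926770445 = -167.26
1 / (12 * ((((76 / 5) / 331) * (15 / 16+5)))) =331 / 1083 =0.31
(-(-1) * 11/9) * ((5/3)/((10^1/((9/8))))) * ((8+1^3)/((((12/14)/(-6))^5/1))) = -554631/16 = -34664.44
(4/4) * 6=6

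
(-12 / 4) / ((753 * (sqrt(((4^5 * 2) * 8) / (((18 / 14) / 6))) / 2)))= -sqrt(42) / 224896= -0.00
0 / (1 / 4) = 0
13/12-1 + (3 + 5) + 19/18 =329/36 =9.14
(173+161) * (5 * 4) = 6680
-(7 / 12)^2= -49 / 144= -0.34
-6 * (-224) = 1344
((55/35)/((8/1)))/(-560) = -11/31360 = -0.00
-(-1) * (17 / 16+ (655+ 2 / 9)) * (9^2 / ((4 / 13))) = 11057085 / 64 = 172766.95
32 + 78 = 110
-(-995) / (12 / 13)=12935 / 12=1077.92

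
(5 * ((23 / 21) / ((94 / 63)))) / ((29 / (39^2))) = 524745 / 2726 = 192.50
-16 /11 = -1.45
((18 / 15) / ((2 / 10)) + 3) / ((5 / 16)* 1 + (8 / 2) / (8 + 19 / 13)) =17712 / 1447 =12.24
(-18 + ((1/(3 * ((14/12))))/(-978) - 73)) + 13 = -266995/3423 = -78.00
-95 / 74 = -1.28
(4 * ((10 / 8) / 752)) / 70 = 1 / 10528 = 0.00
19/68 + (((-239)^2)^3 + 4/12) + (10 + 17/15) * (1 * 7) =190102390230292337/1020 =186374892382639.55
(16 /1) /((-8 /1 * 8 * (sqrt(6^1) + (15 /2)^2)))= -75 /16843 + 4 * sqrt(6) /50529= -0.00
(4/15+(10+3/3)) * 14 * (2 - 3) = -2366/15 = -157.73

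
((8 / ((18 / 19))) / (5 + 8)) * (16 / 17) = 1216 / 1989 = 0.61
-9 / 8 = -1.12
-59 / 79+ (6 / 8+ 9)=2845 / 316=9.00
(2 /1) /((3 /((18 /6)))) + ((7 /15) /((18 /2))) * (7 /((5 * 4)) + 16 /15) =3359 /1620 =2.07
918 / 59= 15.56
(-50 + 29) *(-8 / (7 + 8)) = 56 / 5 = 11.20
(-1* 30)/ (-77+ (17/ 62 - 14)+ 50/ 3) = 1116/ 2755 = 0.41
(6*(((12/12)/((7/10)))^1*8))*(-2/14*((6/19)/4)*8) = -5760/931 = -6.19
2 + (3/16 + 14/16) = 49/16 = 3.06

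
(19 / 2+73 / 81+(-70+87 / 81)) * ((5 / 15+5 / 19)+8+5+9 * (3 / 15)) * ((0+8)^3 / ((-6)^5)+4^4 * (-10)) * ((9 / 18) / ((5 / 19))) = 6470207117072 / 1476225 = 4382941.03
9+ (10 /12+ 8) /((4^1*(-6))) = 1243 /144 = 8.63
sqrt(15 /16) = sqrt(15) /4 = 0.97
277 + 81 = 358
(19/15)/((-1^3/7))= -133/15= -8.87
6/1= 6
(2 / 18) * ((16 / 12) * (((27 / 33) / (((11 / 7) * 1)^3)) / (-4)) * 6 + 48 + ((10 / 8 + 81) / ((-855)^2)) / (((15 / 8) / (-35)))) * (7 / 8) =1336663518841 / 288979299675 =4.63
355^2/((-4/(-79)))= 9955975/4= 2488993.75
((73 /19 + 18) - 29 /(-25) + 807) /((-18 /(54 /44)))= -107523 /1900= -56.59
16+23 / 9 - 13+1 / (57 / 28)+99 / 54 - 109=-34583 / 342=-101.12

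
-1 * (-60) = 60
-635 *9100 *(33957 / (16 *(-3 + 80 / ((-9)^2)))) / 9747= 147165393375 / 235372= 625245.97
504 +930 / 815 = 82338 / 163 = 505.14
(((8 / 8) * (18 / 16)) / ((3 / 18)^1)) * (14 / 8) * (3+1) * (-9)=-1701 / 4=-425.25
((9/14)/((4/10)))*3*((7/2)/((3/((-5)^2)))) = 1125/8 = 140.62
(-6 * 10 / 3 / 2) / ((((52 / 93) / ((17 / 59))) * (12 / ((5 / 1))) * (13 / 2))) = -13175 / 39884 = -0.33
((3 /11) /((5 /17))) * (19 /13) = 969 /715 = 1.36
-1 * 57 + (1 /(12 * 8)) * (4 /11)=-15047 /264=-57.00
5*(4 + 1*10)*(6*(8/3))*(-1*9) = -10080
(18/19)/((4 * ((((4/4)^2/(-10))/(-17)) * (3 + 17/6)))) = 918/133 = 6.90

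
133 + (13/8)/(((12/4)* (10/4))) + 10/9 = 24179/180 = 134.33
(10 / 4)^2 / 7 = 25 / 28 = 0.89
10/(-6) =-1.67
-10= -10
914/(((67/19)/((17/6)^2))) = 2509387/1206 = 2080.75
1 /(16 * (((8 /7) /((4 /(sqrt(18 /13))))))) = 7 * sqrt(26) /192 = 0.19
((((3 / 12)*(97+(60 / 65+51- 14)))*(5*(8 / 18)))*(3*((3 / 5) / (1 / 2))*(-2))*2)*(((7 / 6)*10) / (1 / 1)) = -491120 / 39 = -12592.82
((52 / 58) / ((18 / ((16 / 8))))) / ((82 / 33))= 143 / 3567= 0.04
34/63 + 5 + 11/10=4183/630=6.64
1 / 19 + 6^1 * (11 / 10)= 632 / 95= 6.65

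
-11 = -11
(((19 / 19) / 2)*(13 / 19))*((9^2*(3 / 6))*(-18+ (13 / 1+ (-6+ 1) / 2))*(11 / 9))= -19305 / 152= -127.01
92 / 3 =30.67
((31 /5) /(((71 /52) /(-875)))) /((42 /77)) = -1551550 /213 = -7284.27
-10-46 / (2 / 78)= -1804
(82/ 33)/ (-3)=-82/ 99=-0.83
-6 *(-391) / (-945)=-782 / 315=-2.48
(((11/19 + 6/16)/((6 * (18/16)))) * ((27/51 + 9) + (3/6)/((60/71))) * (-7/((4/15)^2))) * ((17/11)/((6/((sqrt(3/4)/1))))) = -9525775 * sqrt(3)/525312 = -31.41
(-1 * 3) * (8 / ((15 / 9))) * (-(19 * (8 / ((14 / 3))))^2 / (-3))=-1247616 / 245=-5092.31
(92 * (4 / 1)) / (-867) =-368 / 867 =-0.42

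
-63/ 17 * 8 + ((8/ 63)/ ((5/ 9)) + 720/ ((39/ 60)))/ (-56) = -2676461/ 54145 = -49.43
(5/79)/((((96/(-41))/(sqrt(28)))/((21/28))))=-205*sqrt(7)/5056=-0.11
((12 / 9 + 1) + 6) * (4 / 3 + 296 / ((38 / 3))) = 35200 / 171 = 205.85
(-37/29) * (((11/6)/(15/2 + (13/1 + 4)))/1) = -0.10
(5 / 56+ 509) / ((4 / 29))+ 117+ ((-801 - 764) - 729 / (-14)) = 73439 / 32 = 2294.97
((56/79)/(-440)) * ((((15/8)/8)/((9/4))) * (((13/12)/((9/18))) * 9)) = -91/27808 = -0.00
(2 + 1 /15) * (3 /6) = 31 /30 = 1.03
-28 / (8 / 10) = -35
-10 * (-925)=9250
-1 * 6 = -6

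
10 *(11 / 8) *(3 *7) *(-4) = -1155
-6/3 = -2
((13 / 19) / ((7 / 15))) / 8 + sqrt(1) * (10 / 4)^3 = 4205 / 266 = 15.81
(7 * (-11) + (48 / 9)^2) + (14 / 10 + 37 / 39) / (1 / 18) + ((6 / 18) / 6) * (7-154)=-16901 / 1170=-14.45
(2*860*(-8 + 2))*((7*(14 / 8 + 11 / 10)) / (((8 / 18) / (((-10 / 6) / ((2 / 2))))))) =772065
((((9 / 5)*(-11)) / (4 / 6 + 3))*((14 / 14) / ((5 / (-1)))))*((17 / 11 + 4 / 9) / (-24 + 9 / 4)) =-788 / 7975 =-0.10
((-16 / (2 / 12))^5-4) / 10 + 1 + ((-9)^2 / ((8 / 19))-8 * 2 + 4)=-6522980133 / 8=-815372516.62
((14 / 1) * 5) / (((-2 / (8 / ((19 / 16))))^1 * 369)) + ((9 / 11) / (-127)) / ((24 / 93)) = -52024549 / 78354936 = -0.66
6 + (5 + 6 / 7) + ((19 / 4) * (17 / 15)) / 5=27161 / 2100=12.93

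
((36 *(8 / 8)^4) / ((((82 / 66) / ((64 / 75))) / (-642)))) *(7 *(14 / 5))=-1594543104 / 5125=-311130.36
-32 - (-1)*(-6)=-38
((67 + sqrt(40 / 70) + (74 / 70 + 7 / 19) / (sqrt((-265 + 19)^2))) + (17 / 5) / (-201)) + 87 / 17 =2 *sqrt(7) / 7 + 6717768859 / 93164505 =72.86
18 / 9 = 2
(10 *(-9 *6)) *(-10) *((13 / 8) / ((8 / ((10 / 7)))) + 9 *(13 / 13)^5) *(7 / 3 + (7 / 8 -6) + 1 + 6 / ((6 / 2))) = 2341125 / 224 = 10451.45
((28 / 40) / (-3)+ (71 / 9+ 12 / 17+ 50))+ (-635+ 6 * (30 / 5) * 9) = -386537 / 1530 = -252.64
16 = 16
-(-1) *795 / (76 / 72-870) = -14310 / 15641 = -0.91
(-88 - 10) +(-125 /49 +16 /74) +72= -51371 /1813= -28.33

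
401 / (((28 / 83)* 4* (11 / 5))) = 166415 / 1232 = 135.08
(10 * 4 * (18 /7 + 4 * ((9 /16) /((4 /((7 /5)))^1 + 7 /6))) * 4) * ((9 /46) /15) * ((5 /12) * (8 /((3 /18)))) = 3555360 /27209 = 130.67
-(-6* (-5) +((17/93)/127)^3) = -49428936146843/1647631204731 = -30.00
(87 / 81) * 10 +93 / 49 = 16721 / 1323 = 12.64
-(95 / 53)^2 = -3.21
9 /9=1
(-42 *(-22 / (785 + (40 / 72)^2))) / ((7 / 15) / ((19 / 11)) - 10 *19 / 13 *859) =-27729702 / 295874593489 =-0.00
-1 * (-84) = 84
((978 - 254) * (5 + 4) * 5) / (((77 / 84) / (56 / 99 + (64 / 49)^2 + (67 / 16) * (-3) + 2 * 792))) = 16249560935655 / 290521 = 55932483.14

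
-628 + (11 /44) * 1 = -2511 /4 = -627.75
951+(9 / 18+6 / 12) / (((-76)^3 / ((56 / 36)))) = 1878597785 / 1975392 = 951.00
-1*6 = -6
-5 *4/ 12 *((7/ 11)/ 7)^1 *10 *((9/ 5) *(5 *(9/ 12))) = -225/ 22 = -10.23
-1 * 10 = -10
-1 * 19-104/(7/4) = -549/7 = -78.43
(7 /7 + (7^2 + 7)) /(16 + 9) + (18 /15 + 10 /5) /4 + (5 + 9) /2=252 /25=10.08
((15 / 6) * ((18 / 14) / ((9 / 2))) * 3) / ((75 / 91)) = 13 / 5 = 2.60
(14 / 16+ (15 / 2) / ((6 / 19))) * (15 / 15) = 197 / 8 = 24.62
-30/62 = -15/31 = -0.48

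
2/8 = 1/4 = 0.25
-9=-9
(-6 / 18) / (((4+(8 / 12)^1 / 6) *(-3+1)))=3 / 74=0.04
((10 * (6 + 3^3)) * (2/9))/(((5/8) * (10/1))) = 176/15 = 11.73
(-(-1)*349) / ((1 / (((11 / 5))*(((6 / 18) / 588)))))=3839 / 8820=0.44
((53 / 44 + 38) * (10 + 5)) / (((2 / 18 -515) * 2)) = -232875 / 407792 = -0.57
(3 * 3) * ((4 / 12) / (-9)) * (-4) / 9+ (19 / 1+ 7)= 706 / 27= 26.15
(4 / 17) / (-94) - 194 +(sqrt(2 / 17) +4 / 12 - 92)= -684749 / 2397 +sqrt(34) / 17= -285.33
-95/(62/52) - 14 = -2904/31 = -93.68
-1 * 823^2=-677329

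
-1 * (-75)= 75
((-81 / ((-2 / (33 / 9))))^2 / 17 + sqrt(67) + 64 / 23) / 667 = sqrt(67) / 667 + 2033159 / 1043188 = 1.96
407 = 407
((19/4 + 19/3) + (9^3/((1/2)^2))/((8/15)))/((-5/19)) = -20818.62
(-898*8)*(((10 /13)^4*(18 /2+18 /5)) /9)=-100576000 /28561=-3521.45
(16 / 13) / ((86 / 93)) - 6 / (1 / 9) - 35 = -87.67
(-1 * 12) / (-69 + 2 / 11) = 132 / 757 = 0.17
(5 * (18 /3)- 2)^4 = 614656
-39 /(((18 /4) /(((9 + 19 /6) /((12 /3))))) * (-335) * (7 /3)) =0.03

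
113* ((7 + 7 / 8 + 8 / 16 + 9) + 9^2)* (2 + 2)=88931 / 2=44465.50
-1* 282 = -282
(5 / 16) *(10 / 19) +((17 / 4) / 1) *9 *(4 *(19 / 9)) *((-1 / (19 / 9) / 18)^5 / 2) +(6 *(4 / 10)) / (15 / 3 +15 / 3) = 84337839 / 208513600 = 0.40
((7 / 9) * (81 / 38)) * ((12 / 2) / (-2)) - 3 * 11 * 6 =-7713 / 38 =-202.97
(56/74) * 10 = 280/37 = 7.57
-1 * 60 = -60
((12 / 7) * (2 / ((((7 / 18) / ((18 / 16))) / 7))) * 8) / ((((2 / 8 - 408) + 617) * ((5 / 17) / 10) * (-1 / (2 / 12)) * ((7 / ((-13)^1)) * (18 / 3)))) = 7072 / 1519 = 4.66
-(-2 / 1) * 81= 162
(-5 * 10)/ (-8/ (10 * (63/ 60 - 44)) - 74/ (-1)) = -21475/ 31791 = -0.68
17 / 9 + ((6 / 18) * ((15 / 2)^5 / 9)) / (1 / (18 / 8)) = 2280301 / 1152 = 1979.43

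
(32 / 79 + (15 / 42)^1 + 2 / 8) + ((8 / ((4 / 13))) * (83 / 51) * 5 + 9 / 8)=48217165 / 225624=213.71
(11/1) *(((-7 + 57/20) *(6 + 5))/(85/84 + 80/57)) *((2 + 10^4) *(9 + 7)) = -213757783008/6425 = -33269693.85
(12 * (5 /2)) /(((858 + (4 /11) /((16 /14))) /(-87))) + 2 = -19654 /18883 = -1.04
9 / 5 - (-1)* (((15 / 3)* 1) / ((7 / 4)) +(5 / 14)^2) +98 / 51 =335179 / 49980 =6.71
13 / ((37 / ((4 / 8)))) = 13 / 74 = 0.18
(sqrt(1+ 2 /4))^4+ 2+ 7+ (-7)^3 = -1327 /4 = -331.75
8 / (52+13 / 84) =672 / 4381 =0.15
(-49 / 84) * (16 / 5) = -28 / 15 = -1.87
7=7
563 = 563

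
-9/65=-0.14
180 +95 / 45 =1639 / 9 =182.11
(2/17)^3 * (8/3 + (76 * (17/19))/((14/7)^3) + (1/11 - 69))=-0.09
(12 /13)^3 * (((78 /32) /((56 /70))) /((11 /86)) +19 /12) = 482886 /24167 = 19.98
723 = 723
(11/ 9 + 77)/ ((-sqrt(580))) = -352 * sqrt(145)/ 1305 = -3.25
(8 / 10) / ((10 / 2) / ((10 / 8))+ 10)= 2 / 35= 0.06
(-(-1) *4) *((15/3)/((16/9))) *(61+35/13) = 9315/13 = 716.54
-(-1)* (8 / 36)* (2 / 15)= 4 / 135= 0.03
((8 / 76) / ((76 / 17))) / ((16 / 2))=17 / 5776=0.00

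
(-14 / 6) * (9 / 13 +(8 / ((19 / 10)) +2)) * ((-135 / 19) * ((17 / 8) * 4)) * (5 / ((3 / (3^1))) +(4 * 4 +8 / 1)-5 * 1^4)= 109563300 / 4693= 23346.11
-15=-15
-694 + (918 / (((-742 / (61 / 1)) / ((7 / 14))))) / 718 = -369760663 / 532756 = -694.05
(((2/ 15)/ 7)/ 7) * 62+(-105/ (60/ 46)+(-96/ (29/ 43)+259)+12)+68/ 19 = 42039733/ 809970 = 51.90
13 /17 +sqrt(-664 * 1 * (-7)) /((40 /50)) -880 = -14947 /17 +5 * sqrt(1162) /2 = -794.01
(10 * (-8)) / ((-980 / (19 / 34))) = 38 / 833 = 0.05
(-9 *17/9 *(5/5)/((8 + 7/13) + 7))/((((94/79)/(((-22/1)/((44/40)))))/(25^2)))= 11493.44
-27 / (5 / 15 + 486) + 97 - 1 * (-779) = 1278003 / 1459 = 875.94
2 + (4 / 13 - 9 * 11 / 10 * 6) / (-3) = 4231 / 195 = 21.70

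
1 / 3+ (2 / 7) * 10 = 67 / 21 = 3.19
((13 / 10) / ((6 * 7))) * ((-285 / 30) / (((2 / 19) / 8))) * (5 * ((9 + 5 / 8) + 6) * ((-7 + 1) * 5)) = 52377.23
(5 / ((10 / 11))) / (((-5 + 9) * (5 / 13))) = 143 / 40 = 3.58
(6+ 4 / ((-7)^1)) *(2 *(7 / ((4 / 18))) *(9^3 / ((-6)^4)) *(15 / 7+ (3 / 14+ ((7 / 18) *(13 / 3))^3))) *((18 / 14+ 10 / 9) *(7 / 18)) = 22588075957 / 17635968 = 1280.80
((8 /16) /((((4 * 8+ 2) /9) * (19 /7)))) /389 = 63 /502588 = 0.00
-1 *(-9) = 9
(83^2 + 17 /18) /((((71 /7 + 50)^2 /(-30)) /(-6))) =60769310 /177241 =342.86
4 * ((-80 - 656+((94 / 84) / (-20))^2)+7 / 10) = -518825471 / 176400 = -2941.19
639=639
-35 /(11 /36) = -1260 /11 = -114.55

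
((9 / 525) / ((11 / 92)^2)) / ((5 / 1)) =25392 / 105875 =0.24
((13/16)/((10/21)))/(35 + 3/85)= 4641/95296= 0.05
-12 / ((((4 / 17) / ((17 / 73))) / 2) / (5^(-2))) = -1734 / 1825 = -0.95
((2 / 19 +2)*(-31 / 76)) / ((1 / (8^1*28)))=-69440 / 361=-192.35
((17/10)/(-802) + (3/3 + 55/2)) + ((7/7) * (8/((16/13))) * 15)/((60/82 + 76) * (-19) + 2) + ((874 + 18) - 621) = 71673256183/239364920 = 299.43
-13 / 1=-13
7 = 7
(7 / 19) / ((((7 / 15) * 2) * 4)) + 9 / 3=471 / 152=3.10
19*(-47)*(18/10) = -8037/5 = -1607.40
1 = 1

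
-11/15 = -0.73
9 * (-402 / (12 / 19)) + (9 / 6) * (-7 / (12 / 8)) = -11471 / 2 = -5735.50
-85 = -85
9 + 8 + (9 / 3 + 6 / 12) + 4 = 24.50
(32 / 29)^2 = 1.22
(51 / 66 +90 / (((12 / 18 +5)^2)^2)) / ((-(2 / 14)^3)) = -294.98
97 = 97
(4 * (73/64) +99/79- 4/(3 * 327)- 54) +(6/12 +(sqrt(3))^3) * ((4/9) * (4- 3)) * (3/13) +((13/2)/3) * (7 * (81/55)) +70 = 4 * sqrt(3)/13 +39186534137/886588560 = 44.73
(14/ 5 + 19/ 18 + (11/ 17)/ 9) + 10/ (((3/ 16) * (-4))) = -1599/ 170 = -9.41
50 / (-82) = -25 / 41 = -0.61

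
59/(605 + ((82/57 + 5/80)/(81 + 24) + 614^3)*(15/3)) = 1129968/22166109681769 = 0.00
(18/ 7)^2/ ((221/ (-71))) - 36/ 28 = -36927/ 10829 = -3.41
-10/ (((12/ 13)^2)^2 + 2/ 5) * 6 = -4284150/ 80401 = -53.28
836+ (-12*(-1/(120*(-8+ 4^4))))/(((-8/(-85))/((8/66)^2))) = 225780209/270072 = 836.00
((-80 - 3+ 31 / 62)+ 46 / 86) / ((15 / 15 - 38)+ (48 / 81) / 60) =2.22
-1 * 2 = -2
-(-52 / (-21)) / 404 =-13 / 2121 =-0.01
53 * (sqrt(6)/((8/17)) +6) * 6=2703 * sqrt(6)/4 +1908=3563.24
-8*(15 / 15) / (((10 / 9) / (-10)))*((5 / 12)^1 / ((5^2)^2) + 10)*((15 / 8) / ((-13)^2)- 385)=-4684857303 / 16900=-277210.49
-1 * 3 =-3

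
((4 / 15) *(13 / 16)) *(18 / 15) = 13 / 50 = 0.26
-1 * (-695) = 695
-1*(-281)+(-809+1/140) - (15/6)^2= -37397/70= -534.24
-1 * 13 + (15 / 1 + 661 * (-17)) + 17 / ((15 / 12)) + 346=-54377 / 5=-10875.40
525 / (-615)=-35 / 41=-0.85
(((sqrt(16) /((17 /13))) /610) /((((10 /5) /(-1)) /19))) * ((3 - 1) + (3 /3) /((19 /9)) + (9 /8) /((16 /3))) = -84877 /663680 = -0.13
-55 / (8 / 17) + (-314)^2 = 787833 / 8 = 98479.12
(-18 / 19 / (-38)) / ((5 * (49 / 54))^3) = 1417176 / 5308911125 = 0.00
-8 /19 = -0.42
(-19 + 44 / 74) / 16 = -1.15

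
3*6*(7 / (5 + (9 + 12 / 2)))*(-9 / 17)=-567 / 170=-3.34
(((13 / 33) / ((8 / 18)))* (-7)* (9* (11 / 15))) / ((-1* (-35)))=-117 / 100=-1.17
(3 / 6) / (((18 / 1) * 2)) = 1 / 72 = 0.01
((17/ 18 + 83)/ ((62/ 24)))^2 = 9132484/ 8649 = 1055.90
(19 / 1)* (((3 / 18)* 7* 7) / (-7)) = -22.17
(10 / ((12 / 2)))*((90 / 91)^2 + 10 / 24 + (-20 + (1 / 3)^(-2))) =-4772435 / 298116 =-16.01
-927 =-927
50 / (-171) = -50 / 171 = -0.29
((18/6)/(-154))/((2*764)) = -0.00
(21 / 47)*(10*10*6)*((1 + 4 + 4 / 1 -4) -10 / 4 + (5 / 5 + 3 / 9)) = 48300 / 47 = 1027.66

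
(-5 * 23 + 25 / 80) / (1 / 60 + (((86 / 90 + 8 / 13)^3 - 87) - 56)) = 367369981875 / 445589505956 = 0.82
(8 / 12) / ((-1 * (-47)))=2 / 141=0.01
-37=-37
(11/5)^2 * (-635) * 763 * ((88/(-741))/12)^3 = 124848023608/54927317835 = 2.27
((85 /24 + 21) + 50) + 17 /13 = 23665 /312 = 75.85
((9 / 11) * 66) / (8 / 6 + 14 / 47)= 3807 / 115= 33.10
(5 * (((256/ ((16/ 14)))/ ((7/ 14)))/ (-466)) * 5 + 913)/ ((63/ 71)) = 4902053/ 4893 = 1001.85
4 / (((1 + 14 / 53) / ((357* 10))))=11296.12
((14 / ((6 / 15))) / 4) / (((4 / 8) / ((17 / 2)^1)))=595 / 4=148.75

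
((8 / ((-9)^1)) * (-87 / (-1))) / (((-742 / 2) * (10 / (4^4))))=29696 / 5565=5.34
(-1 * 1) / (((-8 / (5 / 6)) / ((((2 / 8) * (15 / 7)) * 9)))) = 225 / 448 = 0.50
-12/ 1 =-12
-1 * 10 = -10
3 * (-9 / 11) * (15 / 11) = -405 / 121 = -3.35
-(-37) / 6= 37 / 6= 6.17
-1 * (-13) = 13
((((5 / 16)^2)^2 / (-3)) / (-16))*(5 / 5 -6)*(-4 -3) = 21875 / 3145728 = 0.01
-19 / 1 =-19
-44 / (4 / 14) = -154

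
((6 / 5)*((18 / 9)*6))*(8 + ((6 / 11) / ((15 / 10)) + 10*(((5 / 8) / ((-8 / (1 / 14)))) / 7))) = 2594133 / 21560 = 120.32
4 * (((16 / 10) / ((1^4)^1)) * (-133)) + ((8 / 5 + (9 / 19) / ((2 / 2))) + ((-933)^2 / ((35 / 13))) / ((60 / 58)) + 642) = 2077060179 / 6650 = 312339.88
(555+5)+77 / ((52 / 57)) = 33509 / 52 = 644.40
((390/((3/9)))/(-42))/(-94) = 195/658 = 0.30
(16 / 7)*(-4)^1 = -64 / 7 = -9.14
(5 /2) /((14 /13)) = 65 /28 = 2.32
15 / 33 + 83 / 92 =1373 / 1012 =1.36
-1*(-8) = 8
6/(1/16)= 96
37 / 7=5.29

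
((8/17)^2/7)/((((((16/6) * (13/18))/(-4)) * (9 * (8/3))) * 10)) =-36/131495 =-0.00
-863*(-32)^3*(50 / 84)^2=4418560000 / 441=10019410.43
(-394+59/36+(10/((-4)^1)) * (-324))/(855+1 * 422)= 15035/45972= 0.33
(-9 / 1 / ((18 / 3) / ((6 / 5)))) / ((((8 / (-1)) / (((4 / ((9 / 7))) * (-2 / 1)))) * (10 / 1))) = -7 / 50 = -0.14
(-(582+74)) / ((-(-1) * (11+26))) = -656 / 37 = -17.73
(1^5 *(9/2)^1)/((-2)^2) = 9/8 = 1.12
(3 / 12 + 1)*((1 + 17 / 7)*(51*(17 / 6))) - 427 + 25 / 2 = 2867 / 14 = 204.79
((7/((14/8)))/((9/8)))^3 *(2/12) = 16384/2187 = 7.49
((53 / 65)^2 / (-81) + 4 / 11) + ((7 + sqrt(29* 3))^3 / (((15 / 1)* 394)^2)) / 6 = 13* sqrt(87) / 11642700 + 207711974281 / 584382041100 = 0.36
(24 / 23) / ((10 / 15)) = 36 / 23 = 1.57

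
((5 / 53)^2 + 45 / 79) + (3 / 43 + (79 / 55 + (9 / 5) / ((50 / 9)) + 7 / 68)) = 2240825663387 / 892193175500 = 2.51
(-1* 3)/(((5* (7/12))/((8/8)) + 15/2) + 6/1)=-36/197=-0.18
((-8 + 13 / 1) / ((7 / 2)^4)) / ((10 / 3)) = 24 / 2401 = 0.01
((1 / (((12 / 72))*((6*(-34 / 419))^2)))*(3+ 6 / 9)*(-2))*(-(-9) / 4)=-1931171 / 4624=-417.64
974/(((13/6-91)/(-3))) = 17532/533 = 32.89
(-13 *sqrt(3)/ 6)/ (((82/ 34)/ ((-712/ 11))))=78676 *sqrt(3)/ 1353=100.72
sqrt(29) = 5.39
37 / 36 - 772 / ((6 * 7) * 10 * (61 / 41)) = -15961 / 76860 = -0.21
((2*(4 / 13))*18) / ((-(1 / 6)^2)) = -5184 / 13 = -398.77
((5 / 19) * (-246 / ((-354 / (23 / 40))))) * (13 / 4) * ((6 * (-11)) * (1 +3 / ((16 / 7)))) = -14968239 / 286976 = -52.16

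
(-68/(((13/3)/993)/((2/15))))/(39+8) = -135048/3055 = -44.21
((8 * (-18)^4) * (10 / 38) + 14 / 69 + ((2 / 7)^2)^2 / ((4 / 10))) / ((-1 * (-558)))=347825724433 / 878211369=396.06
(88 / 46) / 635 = 44 / 14605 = 0.00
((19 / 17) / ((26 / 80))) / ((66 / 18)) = 2280 / 2431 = 0.94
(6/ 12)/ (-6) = -1/ 12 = -0.08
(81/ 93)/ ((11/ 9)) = 243/ 341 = 0.71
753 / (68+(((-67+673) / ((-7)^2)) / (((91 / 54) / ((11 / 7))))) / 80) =11.05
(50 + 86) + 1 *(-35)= 101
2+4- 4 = 2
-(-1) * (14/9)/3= 14/27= 0.52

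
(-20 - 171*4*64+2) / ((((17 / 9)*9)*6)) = -7299 / 17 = -429.35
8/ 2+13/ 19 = 89/ 19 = 4.68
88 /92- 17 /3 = -325 /69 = -4.71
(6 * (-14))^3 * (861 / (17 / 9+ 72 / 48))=-9185726592 / 61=-150585681.84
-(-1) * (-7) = -7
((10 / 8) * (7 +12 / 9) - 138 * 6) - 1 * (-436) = -381.58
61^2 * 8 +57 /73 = 2173121 /73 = 29768.78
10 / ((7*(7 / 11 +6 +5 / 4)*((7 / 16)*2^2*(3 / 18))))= 10560 / 17003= 0.62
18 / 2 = 9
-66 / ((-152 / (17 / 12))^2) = -0.01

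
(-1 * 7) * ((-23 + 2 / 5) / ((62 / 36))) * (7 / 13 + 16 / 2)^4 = 488242.74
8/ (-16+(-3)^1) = -8/ 19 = -0.42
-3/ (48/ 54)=-27/ 8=-3.38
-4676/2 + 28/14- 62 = -2398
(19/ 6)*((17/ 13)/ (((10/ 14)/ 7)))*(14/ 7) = 15827/ 195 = 81.16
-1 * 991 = -991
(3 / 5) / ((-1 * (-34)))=3 / 170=0.02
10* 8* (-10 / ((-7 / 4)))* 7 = 3200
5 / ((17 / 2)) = 10 / 17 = 0.59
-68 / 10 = -34 / 5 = -6.80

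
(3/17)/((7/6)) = 18/119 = 0.15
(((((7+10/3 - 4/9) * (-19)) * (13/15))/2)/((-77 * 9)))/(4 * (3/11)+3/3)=21983/391230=0.06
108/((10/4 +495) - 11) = 216/973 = 0.22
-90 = -90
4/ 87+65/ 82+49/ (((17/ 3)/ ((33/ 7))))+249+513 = 97459409/ 121278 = 803.60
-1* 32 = -32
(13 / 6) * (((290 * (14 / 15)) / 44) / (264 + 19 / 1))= 2639 / 56034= 0.05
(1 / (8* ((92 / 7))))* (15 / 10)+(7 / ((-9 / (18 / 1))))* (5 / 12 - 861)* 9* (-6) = -957684651 / 1472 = -650600.99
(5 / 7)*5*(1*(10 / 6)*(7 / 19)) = 125 / 57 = 2.19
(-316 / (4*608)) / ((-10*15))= 79 / 91200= 0.00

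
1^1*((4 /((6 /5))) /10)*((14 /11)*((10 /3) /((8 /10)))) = 175 /99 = 1.77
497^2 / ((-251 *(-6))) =247009 / 1506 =164.02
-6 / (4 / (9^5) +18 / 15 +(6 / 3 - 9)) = 1771470 / 1712401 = 1.03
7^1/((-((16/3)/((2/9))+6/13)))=-91/318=-0.29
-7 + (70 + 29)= 92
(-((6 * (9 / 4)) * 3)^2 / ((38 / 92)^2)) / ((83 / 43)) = -149243067 / 29963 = -4980.91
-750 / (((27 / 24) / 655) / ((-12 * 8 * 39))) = 1634880000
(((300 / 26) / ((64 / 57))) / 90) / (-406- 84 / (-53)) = -5035 / 17833088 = -0.00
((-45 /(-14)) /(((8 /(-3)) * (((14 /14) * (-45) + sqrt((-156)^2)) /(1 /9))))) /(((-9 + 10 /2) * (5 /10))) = 5 /8288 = 0.00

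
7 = 7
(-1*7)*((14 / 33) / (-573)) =98 / 18909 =0.01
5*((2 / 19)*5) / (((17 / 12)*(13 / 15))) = 9000 / 4199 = 2.14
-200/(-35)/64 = 0.09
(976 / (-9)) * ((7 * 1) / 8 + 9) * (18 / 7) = -19276 / 7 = -2753.71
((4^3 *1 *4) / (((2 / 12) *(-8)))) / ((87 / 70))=-4480 / 29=-154.48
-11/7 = -1.57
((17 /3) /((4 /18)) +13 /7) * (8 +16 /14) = 12256 /49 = 250.12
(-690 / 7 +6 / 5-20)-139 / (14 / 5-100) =-1972163 / 17010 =-115.94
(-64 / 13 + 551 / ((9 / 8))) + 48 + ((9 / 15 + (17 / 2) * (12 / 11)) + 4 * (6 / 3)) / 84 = 96048097 / 180180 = 533.07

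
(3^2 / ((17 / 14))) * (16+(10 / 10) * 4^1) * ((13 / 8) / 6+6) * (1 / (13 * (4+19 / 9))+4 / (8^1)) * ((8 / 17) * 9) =83399274 / 41327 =2018.03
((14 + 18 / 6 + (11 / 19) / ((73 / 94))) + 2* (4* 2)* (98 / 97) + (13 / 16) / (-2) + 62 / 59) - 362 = -83174173845 / 254009632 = -327.44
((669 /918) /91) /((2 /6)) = 223 /9282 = 0.02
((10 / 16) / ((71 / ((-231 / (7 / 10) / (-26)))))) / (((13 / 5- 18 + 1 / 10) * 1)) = -1375 / 188292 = -0.01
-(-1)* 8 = 8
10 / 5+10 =12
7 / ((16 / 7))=49 / 16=3.06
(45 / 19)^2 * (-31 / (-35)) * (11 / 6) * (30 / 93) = 7425 / 2527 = 2.94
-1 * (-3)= 3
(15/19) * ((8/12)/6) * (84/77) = 20/209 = 0.10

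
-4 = -4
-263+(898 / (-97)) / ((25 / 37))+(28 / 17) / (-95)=-216746903 / 783275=-276.72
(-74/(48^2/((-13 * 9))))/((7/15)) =7215/896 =8.05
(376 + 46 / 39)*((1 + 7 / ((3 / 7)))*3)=58840 / 3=19613.33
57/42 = 19/14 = 1.36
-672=-672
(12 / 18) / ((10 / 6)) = 2 / 5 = 0.40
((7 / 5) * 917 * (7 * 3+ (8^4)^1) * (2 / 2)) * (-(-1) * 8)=42283236.80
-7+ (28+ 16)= 37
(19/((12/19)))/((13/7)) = 2527/156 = 16.20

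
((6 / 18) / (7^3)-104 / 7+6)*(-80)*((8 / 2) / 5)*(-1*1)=-583232 / 1029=-566.79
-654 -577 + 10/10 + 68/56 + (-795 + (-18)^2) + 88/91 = -309185/182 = -1698.82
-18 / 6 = -3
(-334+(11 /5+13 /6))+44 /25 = -49181 /150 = -327.87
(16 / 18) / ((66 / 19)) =76 / 297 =0.26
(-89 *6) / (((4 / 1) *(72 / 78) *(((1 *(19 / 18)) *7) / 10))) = -52065 / 266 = -195.73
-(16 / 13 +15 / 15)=-2.23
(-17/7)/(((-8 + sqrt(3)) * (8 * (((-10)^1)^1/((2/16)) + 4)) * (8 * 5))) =-17/1298080 - 17 * sqrt(3)/10384640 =-0.00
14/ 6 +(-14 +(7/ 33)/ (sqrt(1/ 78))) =-35/ 3 +7 *sqrt(78)/ 33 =-9.79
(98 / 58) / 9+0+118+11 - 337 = -207.81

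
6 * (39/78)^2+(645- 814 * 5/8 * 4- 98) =-2973/2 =-1486.50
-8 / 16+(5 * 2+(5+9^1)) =47 / 2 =23.50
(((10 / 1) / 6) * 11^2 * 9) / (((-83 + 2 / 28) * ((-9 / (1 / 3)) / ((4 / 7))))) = 4840 / 10449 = 0.46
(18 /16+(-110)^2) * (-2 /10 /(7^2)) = -96809 /1960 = -49.39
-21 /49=-0.43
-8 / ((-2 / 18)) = 72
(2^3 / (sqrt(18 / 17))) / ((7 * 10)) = 2 * sqrt(34) / 105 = 0.11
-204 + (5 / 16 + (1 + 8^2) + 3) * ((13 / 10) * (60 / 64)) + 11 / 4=-60413 / 512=-117.99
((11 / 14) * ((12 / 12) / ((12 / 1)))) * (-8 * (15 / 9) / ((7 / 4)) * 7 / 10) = -22 / 63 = -0.35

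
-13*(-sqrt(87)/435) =13*sqrt(87)/435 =0.28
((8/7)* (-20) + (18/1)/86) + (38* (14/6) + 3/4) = 241169/3612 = 66.77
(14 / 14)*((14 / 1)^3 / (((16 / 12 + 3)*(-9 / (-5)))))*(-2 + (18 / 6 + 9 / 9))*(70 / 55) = 384160 / 429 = 895.48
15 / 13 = 1.15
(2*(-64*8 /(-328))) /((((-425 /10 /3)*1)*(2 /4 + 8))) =-1536 /59245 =-0.03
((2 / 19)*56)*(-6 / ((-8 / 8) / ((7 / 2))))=2352 / 19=123.79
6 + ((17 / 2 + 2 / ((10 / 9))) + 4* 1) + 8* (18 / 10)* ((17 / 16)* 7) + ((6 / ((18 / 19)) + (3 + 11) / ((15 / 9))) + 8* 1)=150.13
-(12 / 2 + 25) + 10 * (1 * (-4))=-71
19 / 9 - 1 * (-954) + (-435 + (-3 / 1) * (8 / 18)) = 4678 / 9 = 519.78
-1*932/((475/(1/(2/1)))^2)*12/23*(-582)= 1627272/5189375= 0.31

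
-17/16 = -1.06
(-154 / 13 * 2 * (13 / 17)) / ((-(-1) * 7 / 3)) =-132 / 17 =-7.76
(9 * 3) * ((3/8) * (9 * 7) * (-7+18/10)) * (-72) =1194102/5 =238820.40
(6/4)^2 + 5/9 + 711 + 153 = 31205/36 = 866.81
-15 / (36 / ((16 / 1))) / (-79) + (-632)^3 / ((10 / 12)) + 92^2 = -358953916556 / 1185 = -302914697.52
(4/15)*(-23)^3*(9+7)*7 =-5450816/15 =-363387.73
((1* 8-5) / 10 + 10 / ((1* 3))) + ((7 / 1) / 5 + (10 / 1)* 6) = 1951 / 30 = 65.03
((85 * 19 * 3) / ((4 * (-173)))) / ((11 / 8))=-9690 / 1903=-5.09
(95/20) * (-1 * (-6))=57/2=28.50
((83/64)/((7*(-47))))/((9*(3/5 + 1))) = -415/1516032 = -0.00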